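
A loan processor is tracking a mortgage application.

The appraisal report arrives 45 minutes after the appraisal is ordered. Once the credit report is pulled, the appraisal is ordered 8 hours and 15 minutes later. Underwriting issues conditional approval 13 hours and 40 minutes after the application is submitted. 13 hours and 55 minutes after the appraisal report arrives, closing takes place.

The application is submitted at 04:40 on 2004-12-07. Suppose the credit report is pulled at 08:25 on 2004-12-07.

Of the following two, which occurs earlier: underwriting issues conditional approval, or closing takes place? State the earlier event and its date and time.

The application is submitted: 04:40 Dec 7, 2004.
Underwriting issues conditional approval: 04:40 Dec 7, 2004 + 13h40m = 18:20 Dec 7, 2004.
The credit report is pulled: 08:25 Dec 7, 2004.
The appraisal is ordered: 08:25 Dec 7, 2004 + 8h15m = 16:40 Dec 7, 2004.
The appraisal report arrives: 16:40 Dec 7, 2004 + 45m = 17:25 Dec 7, 2004.
Closing takes place: 17:25 Dec 7, 2004 + 13h55m = 07:20 Dec 8, 2004.
Comparing: underwriting issues conditional approval at 18:20 Dec 7, 2004 vs closing takes place at 07:20 Dec 8, 2004. Earlier: underwriting issues conditional approval.

Underwriting issues conditional approval — 18:20 on 2004-12-07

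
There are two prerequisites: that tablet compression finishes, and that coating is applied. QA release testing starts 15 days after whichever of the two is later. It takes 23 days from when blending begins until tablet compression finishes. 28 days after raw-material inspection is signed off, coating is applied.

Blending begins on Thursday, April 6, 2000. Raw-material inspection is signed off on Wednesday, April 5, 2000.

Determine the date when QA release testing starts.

Thursday, May 18, 2000

Blending begins: Apr 6, 2000.
Tablet compression finishes: Apr 6, 2000 + 23 days = Apr 29, 2000.
Raw-material inspection is signed off: Apr 5, 2000.
Coating is applied: Apr 5, 2000 + 28 days = May 3, 2000.
Both prerequisites met — tablet compression finishes (Apr 29, 2000), coating is applied (May 3, 2000); the later is May 3, 2000.
QA release testing starts: May 3, 2000 + 15 days = May 18, 2000.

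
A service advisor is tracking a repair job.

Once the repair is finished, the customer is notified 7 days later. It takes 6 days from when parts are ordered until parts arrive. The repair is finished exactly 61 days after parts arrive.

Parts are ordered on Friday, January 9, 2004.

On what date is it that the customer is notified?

Tuesday, March 23, 2004

Parts are ordered: Jan 9, 2004.
Parts arrive: Jan 9, 2004 + 6 days = Jan 15, 2004.
The repair is finished: Jan 15, 2004 + 61 days = Mar 16, 2004.
The customer is notified: Mar 16, 2004 + 7 days = Mar 23, 2004.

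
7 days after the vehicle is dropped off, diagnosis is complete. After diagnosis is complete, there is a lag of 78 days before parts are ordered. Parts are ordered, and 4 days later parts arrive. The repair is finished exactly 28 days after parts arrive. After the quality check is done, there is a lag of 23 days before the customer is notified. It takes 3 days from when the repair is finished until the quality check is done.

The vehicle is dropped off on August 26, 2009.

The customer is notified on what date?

The vehicle is dropped off: Aug 26, 2009.
Diagnosis is complete: Aug 26, 2009 + 7 days = Sep 2, 2009.
Parts are ordered: Sep 2, 2009 + 78 days = Nov 19, 2009.
Parts arrive: Nov 19, 2009 + 4 days = Nov 23, 2009.
The repair is finished: Nov 23, 2009 + 28 days = Dec 21, 2009.
The quality check is done: Dec 21, 2009 + 3 days = Dec 24, 2009.
The customer is notified: Dec 24, 2009 + 23 days = Jan 16, 2010.

January 16, 2010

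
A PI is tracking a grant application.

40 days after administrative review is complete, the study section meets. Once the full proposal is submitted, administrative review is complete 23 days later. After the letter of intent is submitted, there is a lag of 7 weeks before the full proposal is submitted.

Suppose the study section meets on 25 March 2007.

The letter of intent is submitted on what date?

3 December 2006

The study section meets: Mar 25, 2007.
Administrative review is complete: Mar 25, 2007 − 40 days = Feb 13, 2007.
The full proposal is submitted: Feb 13, 2007 − 23 days = Jan 21, 2007.
The letter of intent is submitted: Jan 21, 2007 − 7 weeks = Dec 3, 2006.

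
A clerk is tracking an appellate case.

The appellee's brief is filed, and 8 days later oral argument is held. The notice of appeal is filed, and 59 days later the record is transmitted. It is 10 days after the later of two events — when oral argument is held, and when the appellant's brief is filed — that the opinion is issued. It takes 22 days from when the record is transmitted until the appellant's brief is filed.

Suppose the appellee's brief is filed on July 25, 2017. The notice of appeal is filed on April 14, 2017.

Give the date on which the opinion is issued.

The appellee's brief is filed: Jul 25, 2017.
Oral argument is held: Jul 25, 2017 + 8 days = Aug 2, 2017.
The notice of appeal is filed: Apr 14, 2017.
The record is transmitted: Apr 14, 2017 + 59 days = Jun 12, 2017.
The appellant's brief is filed: Jun 12, 2017 + 22 days = Jul 4, 2017.
Both prerequisites met — oral argument is held (Aug 2, 2017), the appellant's brief is filed (Jul 4, 2017); the later is Aug 2, 2017.
The opinion is issued: Aug 2, 2017 + 10 days = Aug 12, 2017.

August 12, 2017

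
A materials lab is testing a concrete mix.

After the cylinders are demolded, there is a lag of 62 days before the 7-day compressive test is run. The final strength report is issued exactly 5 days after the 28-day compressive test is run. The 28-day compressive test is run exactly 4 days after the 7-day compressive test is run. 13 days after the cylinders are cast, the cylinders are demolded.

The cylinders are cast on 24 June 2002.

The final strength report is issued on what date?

16 September 2002

The cylinders are cast: Jun 24, 2002.
The cylinders are demolded: Jun 24, 2002 + 13 days = Jul 7, 2002.
The 7-day compressive test is run: Jul 7, 2002 + 62 days = Sep 7, 2002.
The 28-day compressive test is run: Sep 7, 2002 + 4 days = Sep 11, 2002.
The final strength report is issued: Sep 11, 2002 + 5 days = Sep 16, 2002.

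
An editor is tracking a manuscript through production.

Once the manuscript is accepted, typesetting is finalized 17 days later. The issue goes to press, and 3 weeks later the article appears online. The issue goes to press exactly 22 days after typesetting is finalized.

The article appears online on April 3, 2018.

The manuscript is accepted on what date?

February 2, 2018

The article appears online: Apr 3, 2018.
The issue goes to press: Apr 3, 2018 − 3 weeks = Mar 13, 2018.
Typesetting is finalized: Mar 13, 2018 − 22 days = Feb 19, 2018.
The manuscript is accepted: Feb 19, 2018 − 17 days = Feb 2, 2018.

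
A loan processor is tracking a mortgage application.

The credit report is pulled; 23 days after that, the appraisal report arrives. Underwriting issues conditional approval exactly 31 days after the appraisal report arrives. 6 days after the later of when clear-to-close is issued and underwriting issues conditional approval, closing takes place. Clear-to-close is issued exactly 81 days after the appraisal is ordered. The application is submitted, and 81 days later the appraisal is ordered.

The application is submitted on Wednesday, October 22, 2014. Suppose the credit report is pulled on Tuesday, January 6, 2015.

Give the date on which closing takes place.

The application is submitted: Oct 22, 2014.
The appraisal is ordered: Oct 22, 2014 + 81 days = Jan 11, 2015.
Clear-to-close is issued: Jan 11, 2015 + 81 days = Apr 2, 2015.
The credit report is pulled: Jan 6, 2015.
The appraisal report arrives: Jan 6, 2015 + 23 days = Jan 29, 2015.
Underwriting issues conditional approval: Jan 29, 2015 + 31 days = Mar 1, 2015.
Both prerequisites met — clear-to-close is issued (Apr 2, 2015), underwriting issues conditional approval (Mar 1, 2015); the later is Apr 2, 2015.
Closing takes place: Apr 2, 2015 + 6 days = Apr 8, 2015.

Wednesday, April 8, 2015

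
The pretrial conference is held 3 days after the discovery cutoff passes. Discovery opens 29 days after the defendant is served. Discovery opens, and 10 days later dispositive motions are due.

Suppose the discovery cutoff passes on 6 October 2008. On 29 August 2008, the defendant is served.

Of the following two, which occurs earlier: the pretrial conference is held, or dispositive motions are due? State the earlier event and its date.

The discovery cutoff passes: Oct 6, 2008.
The pretrial conference is held: Oct 6, 2008 + 3 days = Oct 9, 2008.
The defendant is served: Aug 29, 2008.
Discovery opens: Aug 29, 2008 + 29 days = Sep 27, 2008.
Dispositive motions are due: Sep 27, 2008 + 10 days = Oct 7, 2008.
Comparing: the pretrial conference is held on Oct 9, 2008 vs dispositive motions are due on Oct 7, 2008. Earlier: dispositive motions are due.

Dispositive motions are due — 7 October 2008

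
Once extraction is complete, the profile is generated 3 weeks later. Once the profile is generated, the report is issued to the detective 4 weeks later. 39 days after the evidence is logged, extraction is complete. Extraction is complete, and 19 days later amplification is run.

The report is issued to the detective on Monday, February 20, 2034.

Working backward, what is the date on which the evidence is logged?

The report is issued to the detective: Feb 20, 2034.
The profile is generated: Feb 20, 2034 − 4 weeks = Jan 23, 2034.
Extraction is complete: Jan 23, 2034 − 3 weeks = Jan 2, 2034.
The evidence is logged: Jan 2, 2034 − 39 days = Nov 24, 2033.

Thursday, November 24, 2033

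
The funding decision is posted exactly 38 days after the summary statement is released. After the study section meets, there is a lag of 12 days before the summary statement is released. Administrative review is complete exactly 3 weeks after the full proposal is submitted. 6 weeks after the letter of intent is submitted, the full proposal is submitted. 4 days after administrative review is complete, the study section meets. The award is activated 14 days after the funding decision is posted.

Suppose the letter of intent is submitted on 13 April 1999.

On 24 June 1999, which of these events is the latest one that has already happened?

The study section meets

The letter of intent is submitted: Apr 13, 1999.
The full proposal is submitted: Apr 13, 1999 + 6 weeks = May 25, 1999.
Administrative review is complete: May 25, 1999 + 3 weeks = Jun 15, 1999.
The study section meets: Jun 15, 1999 + 4 days = Jun 19, 1999.
The summary statement is released: Jun 19, 1999 + 12 days = Jul 1, 1999.
The funding decision is posted: Jul 1, 1999 + 38 days = Aug 8, 1999.
The award is activated: Aug 8, 1999 + 14 days = Aug 22, 1999.
Jun 24, 1999 falls between when the study section meets (Jun 19, 1999) and when the summary statement is released (Jul 1, 1999).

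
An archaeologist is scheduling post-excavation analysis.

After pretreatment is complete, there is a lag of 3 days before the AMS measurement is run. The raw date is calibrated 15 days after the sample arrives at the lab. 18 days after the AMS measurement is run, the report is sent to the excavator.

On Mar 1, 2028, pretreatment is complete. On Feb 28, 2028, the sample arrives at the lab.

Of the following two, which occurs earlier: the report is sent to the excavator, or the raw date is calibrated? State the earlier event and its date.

The raw date is calibrated — Mar 14, 2028

Pretreatment is complete: Mar 1, 2028.
The AMS measurement is run: Mar 1, 2028 + 3 days = Mar 4, 2028.
The report is sent to the excavator: Mar 4, 2028 + 18 days = Mar 22, 2028.
The sample arrives at the lab: Feb 28, 2028.
The raw date is calibrated: Feb 28, 2028 + 15 days = Mar 14, 2028.
Comparing: the report is sent to the excavator on Mar 22, 2028 vs the raw date is calibrated on Mar 14, 2028. Earlier: the raw date is calibrated.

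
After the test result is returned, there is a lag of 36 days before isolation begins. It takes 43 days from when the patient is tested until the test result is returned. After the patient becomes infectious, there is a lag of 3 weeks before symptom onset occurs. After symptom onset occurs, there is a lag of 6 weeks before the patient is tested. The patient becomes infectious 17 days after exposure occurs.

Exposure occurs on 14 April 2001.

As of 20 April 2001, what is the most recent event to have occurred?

Exposure occurs: Apr 14, 2001.
The patient becomes infectious: Apr 14, 2001 + 17 days = May 1, 2001.
Symptom onset occurs: May 1, 2001 + 3 weeks = May 22, 2001.
The patient is tested: May 22, 2001 + 6 weeks = Jul 3, 2001.
The test result is returned: Jul 3, 2001 + 43 days = Aug 15, 2001.
Isolation begins: Aug 15, 2001 + 36 days = Sep 20, 2001.
Apr 20, 2001 falls between when exposure occurs (Apr 14, 2001) and when the patient becomes infectious (May 1, 2001).

Exposure occurs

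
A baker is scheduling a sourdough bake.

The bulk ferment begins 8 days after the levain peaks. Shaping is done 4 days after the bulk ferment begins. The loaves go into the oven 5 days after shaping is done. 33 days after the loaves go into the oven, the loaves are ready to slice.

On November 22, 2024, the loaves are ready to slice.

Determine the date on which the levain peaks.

The loaves are ready to slice: Nov 22, 2024.
The loaves go into the oven: Nov 22, 2024 − 33 days = Oct 20, 2024.
Shaping is done: Oct 20, 2024 − 5 days = Oct 15, 2024.
The bulk ferment begins: Oct 15, 2024 − 4 days = Oct 11, 2024.
The levain peaks: Oct 11, 2024 − 8 days = Oct 3, 2024.

October 3, 2024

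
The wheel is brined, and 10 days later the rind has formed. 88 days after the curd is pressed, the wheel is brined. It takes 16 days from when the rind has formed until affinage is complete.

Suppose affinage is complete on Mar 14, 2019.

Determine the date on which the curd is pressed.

Nov 20, 2018

Affinage is complete: Mar 14, 2019.
The rind has formed: Mar 14, 2019 − 16 days = Feb 26, 2019.
The wheel is brined: Feb 26, 2019 − 10 days = Feb 16, 2019.
The curd is pressed: Feb 16, 2019 − 88 days = Nov 20, 2018.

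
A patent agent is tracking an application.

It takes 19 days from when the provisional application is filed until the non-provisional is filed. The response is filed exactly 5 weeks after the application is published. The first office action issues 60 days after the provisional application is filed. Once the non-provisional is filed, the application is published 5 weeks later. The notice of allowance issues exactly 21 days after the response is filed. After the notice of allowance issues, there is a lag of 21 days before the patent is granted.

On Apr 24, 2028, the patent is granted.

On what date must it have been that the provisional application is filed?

The patent is granted: Apr 24, 2028.
The notice of allowance issues: Apr 24, 2028 − 21 days = Apr 3, 2028.
The response is filed: Apr 3, 2028 − 21 days = Mar 13, 2028.
The application is published: Mar 13, 2028 − 5 weeks = Feb 7, 2028.
The non-provisional is filed: Feb 7, 2028 − 5 weeks = Jan 3, 2028.
The provisional application is filed: Jan 3, 2028 − 19 days = Dec 15, 2027.

Dec 15, 2027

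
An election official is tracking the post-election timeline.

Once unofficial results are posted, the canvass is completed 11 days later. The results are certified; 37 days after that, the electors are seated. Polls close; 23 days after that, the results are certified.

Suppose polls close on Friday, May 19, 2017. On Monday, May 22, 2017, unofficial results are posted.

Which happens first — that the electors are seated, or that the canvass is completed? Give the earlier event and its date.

Polls close: May 19, 2017.
The results are certified: May 19, 2017 + 23 days = Jun 11, 2017.
The electors are seated: Jun 11, 2017 + 37 days = Jul 18, 2017.
Unofficial results are posted: May 22, 2017.
The canvass is completed: May 22, 2017 + 11 days = Jun 2, 2017.
Comparing: the electors are seated on Jul 18, 2017 vs the canvass is completed on Jun 2, 2017. Earlier: the canvass is completed.

The canvass is completed — Friday, June 2, 2017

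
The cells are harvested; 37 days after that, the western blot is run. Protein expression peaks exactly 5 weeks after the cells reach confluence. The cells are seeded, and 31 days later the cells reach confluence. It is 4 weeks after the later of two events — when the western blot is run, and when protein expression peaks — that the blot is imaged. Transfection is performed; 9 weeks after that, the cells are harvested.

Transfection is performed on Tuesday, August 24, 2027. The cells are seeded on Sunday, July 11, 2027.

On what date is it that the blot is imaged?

Transfection is performed: Aug 24, 2027.
The cells are harvested: Aug 24, 2027 + 9 weeks = Oct 26, 2027.
The western blot is run: Oct 26, 2027 + 37 days = Dec 2, 2027.
The cells are seeded: Jul 11, 2027.
The cells reach confluence: Jul 11, 2027 + 31 days = Aug 11, 2027.
Protein expression peaks: Aug 11, 2027 + 5 weeks = Sep 15, 2027.
Both prerequisites met — the western blot is run (Dec 2, 2027), protein expression peaks (Sep 15, 2027); the later is Dec 2, 2027.
The blot is imaged: Dec 2, 2027 + 4 weeks = Dec 30, 2027.

Thursday, December 30, 2027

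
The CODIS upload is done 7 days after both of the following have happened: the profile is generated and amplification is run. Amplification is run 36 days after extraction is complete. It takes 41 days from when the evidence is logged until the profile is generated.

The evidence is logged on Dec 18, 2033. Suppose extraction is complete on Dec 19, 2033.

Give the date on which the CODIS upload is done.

Feb 4, 2034

The evidence is logged: Dec 18, 2033.
The profile is generated: Dec 18, 2033 + 41 days = Jan 28, 2034.
Extraction is complete: Dec 19, 2033.
Amplification is run: Dec 19, 2033 + 36 days = Jan 24, 2034.
Both prerequisites met — the profile is generated (Jan 28, 2034), amplification is run (Jan 24, 2034); the later is Jan 28, 2034.
The CODIS upload is done: Jan 28, 2034 + 7 days = Feb 4, 2034.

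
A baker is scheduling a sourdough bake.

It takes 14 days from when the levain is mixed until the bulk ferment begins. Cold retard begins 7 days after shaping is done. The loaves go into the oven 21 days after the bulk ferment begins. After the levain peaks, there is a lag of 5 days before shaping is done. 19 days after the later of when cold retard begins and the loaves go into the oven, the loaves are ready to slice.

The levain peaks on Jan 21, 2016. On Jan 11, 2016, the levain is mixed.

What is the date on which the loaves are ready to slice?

Mar 5, 2016

The levain peaks: Jan 21, 2016.
Shaping is done: Jan 21, 2016 + 5 days = Jan 26, 2016.
Cold retard begins: Jan 26, 2016 + 7 days = Feb 2, 2016.
The levain is mixed: Jan 11, 2016.
The bulk ferment begins: Jan 11, 2016 + 14 days = Jan 25, 2016.
The loaves go into the oven: Jan 25, 2016 + 21 days = Feb 15, 2016.
Both prerequisites met — cold retard begins (Feb 2, 2016), the loaves go into the oven (Feb 15, 2016); the later is Feb 15, 2016.
The loaves are ready to slice: Feb 15, 2016 + 19 days = Mar 5, 2016.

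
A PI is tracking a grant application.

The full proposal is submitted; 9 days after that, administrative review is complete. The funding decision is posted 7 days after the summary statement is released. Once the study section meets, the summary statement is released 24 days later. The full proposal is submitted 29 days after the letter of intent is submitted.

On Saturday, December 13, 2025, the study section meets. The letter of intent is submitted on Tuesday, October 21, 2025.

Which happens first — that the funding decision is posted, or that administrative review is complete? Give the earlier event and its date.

Administrative review is complete — Friday, November 28, 2025

The study section meets: Dec 13, 2025.
The summary statement is released: Dec 13, 2025 + 24 days = Jan 6, 2026.
The funding decision is posted: Jan 6, 2026 + 7 days = Jan 13, 2026.
The letter of intent is submitted: Oct 21, 2025.
The full proposal is submitted: Oct 21, 2025 + 29 days = Nov 19, 2025.
Administrative review is complete: Nov 19, 2025 + 9 days = Nov 28, 2025.
Comparing: the funding decision is posted on Jan 13, 2026 vs administrative review is complete on Nov 28, 2025. Earlier: administrative review is complete.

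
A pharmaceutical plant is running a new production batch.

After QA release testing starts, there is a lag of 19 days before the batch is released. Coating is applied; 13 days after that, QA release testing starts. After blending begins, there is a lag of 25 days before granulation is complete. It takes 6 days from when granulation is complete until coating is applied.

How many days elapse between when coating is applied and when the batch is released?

32 days

Causal path: coating is applied → QA release testing starts → the batch is released.
Total delay along the path: 13 + 19 = 32 days.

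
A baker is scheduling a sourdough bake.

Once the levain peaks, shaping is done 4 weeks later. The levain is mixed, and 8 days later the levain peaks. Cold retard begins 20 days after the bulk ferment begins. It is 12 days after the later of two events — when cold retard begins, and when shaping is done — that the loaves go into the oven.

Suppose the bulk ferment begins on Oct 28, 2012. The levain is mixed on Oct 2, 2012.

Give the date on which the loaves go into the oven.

The bulk ferment begins: Oct 28, 2012.
Cold retard begins: Oct 28, 2012 + 20 days = Nov 17, 2012.
The levain is mixed: Oct 2, 2012.
The levain peaks: Oct 2, 2012 + 8 days = Oct 10, 2012.
Shaping is done: Oct 10, 2012 + 4 weeks = Nov 7, 2012.
Both prerequisites met — cold retard begins (Nov 17, 2012), shaping is done (Nov 7, 2012); the later is Nov 17, 2012.
The loaves go into the oven: Nov 17, 2012 + 12 days = Nov 29, 2012.

Nov 29, 2012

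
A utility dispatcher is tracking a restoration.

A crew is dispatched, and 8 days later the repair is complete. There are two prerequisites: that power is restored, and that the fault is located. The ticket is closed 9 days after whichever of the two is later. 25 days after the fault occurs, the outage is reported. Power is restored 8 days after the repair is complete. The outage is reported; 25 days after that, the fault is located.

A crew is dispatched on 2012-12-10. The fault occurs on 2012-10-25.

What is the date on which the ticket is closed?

2013-01-04

A crew is dispatched: Dec 10, 2012.
The repair is complete: Dec 10, 2012 + 8 days = Dec 18, 2012.
Power is restored: Dec 18, 2012 + 8 days = Dec 26, 2012.
The fault occurs: Oct 25, 2012.
The outage is reported: Oct 25, 2012 + 25 days = Nov 19, 2012.
The fault is located: Nov 19, 2012 + 25 days = Dec 14, 2012.
Both prerequisites met — power is restored (Dec 26, 2012), the fault is located (Dec 14, 2012); the later is Dec 26, 2012.
The ticket is closed: Dec 26, 2012 + 9 days = Jan 4, 2013.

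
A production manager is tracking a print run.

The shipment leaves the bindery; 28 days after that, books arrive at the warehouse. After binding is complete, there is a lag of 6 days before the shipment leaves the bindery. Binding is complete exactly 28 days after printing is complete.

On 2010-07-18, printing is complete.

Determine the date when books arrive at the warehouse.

Printing is complete: Jul 18, 2010.
Binding is complete: Jul 18, 2010 + 28 days = Aug 15, 2010.
The shipment leaves the bindery: Aug 15, 2010 + 6 days = Aug 21, 2010.
Books arrive at the warehouse: Aug 21, 2010 + 28 days = Sep 18, 2010.

2010-09-18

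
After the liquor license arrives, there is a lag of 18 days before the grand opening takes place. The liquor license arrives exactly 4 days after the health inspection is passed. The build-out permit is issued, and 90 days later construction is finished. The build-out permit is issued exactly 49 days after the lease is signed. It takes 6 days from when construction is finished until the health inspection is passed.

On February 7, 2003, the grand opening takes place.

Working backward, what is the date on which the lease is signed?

August 24, 2002

The grand opening takes place: Feb 7, 2003.
The liquor license arrives: Feb 7, 2003 − 18 days = Jan 20, 2003.
The health inspection is passed: Jan 20, 2003 − 4 days = Jan 16, 2003.
Construction is finished: Jan 16, 2003 − 6 days = Jan 10, 2003.
The build-out permit is issued: Jan 10, 2003 − 90 days = Oct 12, 2002.
The lease is signed: Oct 12, 2002 − 49 days = Aug 24, 2002.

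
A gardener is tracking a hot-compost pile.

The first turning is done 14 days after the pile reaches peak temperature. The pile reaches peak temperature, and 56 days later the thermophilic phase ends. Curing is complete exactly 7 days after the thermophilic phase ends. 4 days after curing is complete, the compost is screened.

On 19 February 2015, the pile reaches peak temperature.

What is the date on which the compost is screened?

27 April 2015

The pile reaches peak temperature: Feb 19, 2015.
The thermophilic phase ends: Feb 19, 2015 + 56 days = Apr 16, 2015.
Curing is complete: Apr 16, 2015 + 7 days = Apr 23, 2015.
The compost is screened: Apr 23, 2015 + 4 days = Apr 27, 2015.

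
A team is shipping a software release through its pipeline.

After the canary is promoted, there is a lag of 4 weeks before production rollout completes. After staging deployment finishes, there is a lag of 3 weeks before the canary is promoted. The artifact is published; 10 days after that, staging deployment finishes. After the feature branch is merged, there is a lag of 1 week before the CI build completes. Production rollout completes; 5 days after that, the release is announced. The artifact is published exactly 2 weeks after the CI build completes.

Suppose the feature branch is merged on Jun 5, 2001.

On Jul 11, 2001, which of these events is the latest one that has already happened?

Staging deployment finishes

The feature branch is merged: Jun 5, 2001.
The CI build completes: Jun 5, 2001 + 1 week = Jun 12, 2001.
The artifact is published: Jun 12, 2001 + 2 weeks = Jun 26, 2001.
Staging deployment finishes: Jun 26, 2001 + 10 days = Jul 6, 2001.
The canary is promoted: Jul 6, 2001 + 3 weeks = Jul 27, 2001.
Production rollout completes: Jul 27, 2001 + 4 weeks = Aug 24, 2001.
The release is announced: Aug 24, 2001 + 5 days = Aug 29, 2001.
Jul 11, 2001 falls between when staging deployment finishes (Jul 6, 2001) and when the canary is promoted (Jul 27, 2001).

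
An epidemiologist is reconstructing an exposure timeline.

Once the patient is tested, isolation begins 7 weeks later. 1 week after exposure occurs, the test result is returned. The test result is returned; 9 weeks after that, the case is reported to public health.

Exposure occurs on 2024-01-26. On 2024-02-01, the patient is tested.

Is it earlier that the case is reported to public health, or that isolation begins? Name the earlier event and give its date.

Isolation begins — 2024-03-21

Exposure occurs: Jan 26, 2024.
The test result is returned: Jan 26, 2024 + 1 week = Feb 2, 2024.
The case is reported to public health: Feb 2, 2024 + 9 weeks = Apr 5, 2024.
The patient is tested: Feb 1, 2024.
Isolation begins: Feb 1, 2024 + 7 weeks = Mar 21, 2024.
Comparing: the case is reported to public health on Apr 5, 2024 vs isolation begins on Mar 21, 2024. Earlier: isolation begins.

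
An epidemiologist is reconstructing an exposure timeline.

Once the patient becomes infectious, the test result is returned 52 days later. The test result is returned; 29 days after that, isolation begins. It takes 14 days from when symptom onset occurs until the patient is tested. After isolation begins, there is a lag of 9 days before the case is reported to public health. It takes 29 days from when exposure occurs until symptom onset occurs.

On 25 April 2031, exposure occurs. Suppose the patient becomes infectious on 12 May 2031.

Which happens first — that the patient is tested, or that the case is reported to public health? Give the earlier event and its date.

The patient is tested — 7 June 2031

Exposure occurs: Apr 25, 2031.
Symptom onset occurs: Apr 25, 2031 + 29 days = May 24, 2031.
The patient is tested: May 24, 2031 + 14 days = Jun 7, 2031.
The patient becomes infectious: May 12, 2031.
The test result is returned: May 12, 2031 + 52 days = Jul 3, 2031.
Isolation begins: Jul 3, 2031 + 29 days = Aug 1, 2031.
The case is reported to public health: Aug 1, 2031 + 9 days = Aug 10, 2031.
Comparing: the patient is tested on Jun 7, 2031 vs the case is reported to public health on Aug 10, 2031. Earlier: the patient is tested.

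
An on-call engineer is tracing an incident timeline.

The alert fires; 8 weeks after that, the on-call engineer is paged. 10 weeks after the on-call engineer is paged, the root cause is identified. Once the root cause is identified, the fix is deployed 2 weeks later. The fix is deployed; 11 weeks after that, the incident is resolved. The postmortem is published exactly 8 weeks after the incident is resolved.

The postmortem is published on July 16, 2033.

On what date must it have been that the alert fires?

The postmortem is published: Jul 16, 2033.
The incident is resolved: Jul 16, 2033 − 8 weeks = May 21, 2033.
The fix is deployed: May 21, 2033 − 11 weeks = Mar 5, 2033.
The root cause is identified: Mar 5, 2033 − 2 weeks = Feb 19, 2033.
The on-call engineer is paged: Feb 19, 2033 − 10 weeks = Dec 11, 2032.
The alert fires: Dec 11, 2032 − 8 weeks = Oct 16, 2032.

October 16, 2032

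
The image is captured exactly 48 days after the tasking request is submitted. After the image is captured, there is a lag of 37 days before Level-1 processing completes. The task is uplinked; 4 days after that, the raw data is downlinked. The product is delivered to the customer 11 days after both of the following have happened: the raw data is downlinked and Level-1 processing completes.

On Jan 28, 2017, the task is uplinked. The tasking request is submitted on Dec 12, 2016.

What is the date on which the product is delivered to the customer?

Mar 18, 2017

The task is uplinked: Jan 28, 2017.
The raw data is downlinked: Jan 28, 2017 + 4 days = Feb 1, 2017.
The tasking request is submitted: Dec 12, 2016.
The image is captured: Dec 12, 2016 + 48 days = Jan 29, 2017.
Level-1 processing completes: Jan 29, 2017 + 37 days = Mar 7, 2017.
Both prerequisites met — the raw data is downlinked (Feb 1, 2017), Level-1 processing completes (Mar 7, 2017); the later is Mar 7, 2017.
The product is delivered to the customer: Mar 7, 2017 + 11 days = Mar 18, 2017.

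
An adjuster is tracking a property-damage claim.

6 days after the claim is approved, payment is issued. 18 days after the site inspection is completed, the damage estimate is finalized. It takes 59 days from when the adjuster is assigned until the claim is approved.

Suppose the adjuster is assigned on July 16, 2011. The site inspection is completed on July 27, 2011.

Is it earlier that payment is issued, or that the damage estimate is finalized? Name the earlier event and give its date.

The adjuster is assigned: Jul 16, 2011.
The claim is approved: Jul 16, 2011 + 59 days = Sep 13, 2011.
Payment is issued: Sep 13, 2011 + 6 days = Sep 19, 2011.
The site inspection is completed: Jul 27, 2011.
The damage estimate is finalized: Jul 27, 2011 + 18 days = Aug 14, 2011.
Comparing: payment is issued on Sep 19, 2011 vs the damage estimate is finalized on Aug 14, 2011. Earlier: the damage estimate is finalized.

The damage estimate is finalized — August 14, 2011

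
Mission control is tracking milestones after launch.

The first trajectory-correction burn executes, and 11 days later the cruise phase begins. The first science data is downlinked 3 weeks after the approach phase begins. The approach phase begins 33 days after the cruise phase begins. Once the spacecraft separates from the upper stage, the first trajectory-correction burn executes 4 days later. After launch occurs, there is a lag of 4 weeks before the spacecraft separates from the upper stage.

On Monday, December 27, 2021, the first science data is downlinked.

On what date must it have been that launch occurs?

Tuesday, September 21, 2021

The first science data is downlinked: Dec 27, 2021.
The approach phase begins: Dec 27, 2021 − 3 weeks = Dec 6, 2021.
The cruise phase begins: Dec 6, 2021 − 33 days = Nov 3, 2021.
The first trajectory-correction burn executes: Nov 3, 2021 − 11 days = Oct 23, 2021.
The spacecraft separates from the upper stage: Oct 23, 2021 − 4 days = Oct 19, 2021.
Launch occurs: Oct 19, 2021 − 4 weeks = Sep 21, 2021.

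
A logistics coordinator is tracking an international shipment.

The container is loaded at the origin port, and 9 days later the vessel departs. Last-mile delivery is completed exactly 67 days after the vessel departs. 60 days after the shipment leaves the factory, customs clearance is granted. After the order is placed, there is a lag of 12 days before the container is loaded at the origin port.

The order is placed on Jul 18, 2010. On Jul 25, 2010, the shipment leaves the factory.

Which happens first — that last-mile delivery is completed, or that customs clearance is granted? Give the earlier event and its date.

Customs clearance is granted — Sep 23, 2010

The order is placed: Jul 18, 2010.
The container is loaded at the origin port: Jul 18, 2010 + 12 days = Jul 30, 2010.
The vessel departs: Jul 30, 2010 + 9 days = Aug 8, 2010.
Last-mile delivery is completed: Aug 8, 2010 + 67 days = Oct 14, 2010.
The shipment leaves the factory: Jul 25, 2010.
Customs clearance is granted: Jul 25, 2010 + 60 days = Sep 23, 2010.
Comparing: last-mile delivery is completed on Oct 14, 2010 vs customs clearance is granted on Sep 23, 2010. Earlier: customs clearance is granted.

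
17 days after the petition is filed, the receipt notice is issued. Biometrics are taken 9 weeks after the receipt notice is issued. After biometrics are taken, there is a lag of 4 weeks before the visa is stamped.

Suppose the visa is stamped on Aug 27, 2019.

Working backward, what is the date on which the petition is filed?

May 11, 2019

The visa is stamped: Aug 27, 2019.
Biometrics are taken: Aug 27, 2019 − 4 weeks = Jul 30, 2019.
The receipt notice is issued: Jul 30, 2019 − 9 weeks = May 28, 2019.
The petition is filed: May 28, 2019 − 17 days = May 11, 2019.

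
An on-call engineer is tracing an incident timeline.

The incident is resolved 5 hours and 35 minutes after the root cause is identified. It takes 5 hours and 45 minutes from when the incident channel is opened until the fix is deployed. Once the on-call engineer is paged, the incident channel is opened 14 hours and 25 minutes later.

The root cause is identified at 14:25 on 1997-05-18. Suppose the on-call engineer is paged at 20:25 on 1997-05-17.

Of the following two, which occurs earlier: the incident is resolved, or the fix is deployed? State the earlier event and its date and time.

The fix is deployed — 16:35 on 1997-05-18

The root cause is identified: 14:25 May 18, 1997.
The incident is resolved: 14:25 May 18, 1997 + 5h35m = 20:00 May 18, 1997.
The on-call engineer is paged: 20:25 May 17, 1997.
The incident channel is opened: 20:25 May 17, 1997 + 14h25m = 10:50 May 18, 1997.
The fix is deployed: 10:50 May 18, 1997 + 5h45m = 16:35 May 18, 1997.
Comparing: the incident is resolved at 20:00 May 18, 1997 vs the fix is deployed at 16:35 May 18, 1997. Earlier: the fix is deployed.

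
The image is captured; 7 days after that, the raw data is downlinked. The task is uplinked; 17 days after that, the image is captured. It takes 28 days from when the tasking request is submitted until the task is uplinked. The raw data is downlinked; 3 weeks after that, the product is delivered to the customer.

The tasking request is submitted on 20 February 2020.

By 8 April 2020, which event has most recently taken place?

The image is captured

The tasking request is submitted: Feb 20, 2020.
The task is uplinked: Feb 20, 2020 + 28 days = Mar 19, 2020.
The image is captured: Mar 19, 2020 + 17 days = Apr 5, 2020.
The raw data is downlinked: Apr 5, 2020 + 7 days = Apr 12, 2020.
The product is delivered to the customer: Apr 12, 2020 + 3 weeks = May 3, 2020.
Apr 8, 2020 falls between when the image is captured (Apr 5, 2020) and when the raw data is downlinked (Apr 12, 2020).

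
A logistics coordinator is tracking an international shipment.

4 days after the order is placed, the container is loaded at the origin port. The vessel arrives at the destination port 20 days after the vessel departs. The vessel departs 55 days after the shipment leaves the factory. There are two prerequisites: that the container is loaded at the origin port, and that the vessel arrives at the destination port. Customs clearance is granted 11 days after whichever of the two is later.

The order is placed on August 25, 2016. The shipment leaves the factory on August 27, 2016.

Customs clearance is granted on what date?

November 21, 2016

The order is placed: Aug 25, 2016.
The container is loaded at the origin port: Aug 25, 2016 + 4 days = Aug 29, 2016.
The shipment leaves the factory: Aug 27, 2016.
The vessel departs: Aug 27, 2016 + 55 days = Oct 21, 2016.
The vessel arrives at the destination port: Oct 21, 2016 + 20 days = Nov 10, 2016.
Both prerequisites met — the container is loaded at the origin port (Aug 29, 2016), the vessel arrives at the destination port (Nov 10, 2016); the later is Nov 10, 2016.
Customs clearance is granted: Nov 10, 2016 + 11 days = Nov 21, 2016.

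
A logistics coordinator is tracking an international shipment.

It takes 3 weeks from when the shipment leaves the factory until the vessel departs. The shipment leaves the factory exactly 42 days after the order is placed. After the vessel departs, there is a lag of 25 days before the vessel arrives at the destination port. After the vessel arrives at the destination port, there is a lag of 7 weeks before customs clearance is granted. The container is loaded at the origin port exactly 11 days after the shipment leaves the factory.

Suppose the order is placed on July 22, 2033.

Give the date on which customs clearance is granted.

The order is placed: Jul 22, 2033.
The shipment leaves the factory: Jul 22, 2033 + 42 days = Sep 2, 2033.
The vessel departs: Sep 2, 2033 + 3 weeks = Sep 23, 2033.
The vessel arrives at the destination port: Sep 23, 2033 + 25 days = Oct 18, 2033.
Customs clearance is granted: Oct 18, 2033 + 7 weeks = Dec 6, 2033.

December 6, 2033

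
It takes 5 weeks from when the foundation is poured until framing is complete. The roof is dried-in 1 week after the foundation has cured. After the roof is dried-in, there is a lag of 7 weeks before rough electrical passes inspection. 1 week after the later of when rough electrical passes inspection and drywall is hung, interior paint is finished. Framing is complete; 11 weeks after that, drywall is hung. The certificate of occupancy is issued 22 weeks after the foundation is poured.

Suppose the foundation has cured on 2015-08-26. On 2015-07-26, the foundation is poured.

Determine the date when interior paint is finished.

2015-11-22

The foundation has cured: Aug 26, 2015.
The roof is dried-in: Aug 26, 2015 + 1 week = Sep 2, 2015.
Rough electrical passes inspection: Sep 2, 2015 + 7 weeks = Oct 21, 2015.
The foundation is poured: Jul 26, 2015.
Framing is complete: Jul 26, 2015 + 5 weeks = Aug 30, 2015.
Drywall is hung: Aug 30, 2015 + 11 weeks = Nov 15, 2015.
Both prerequisites met — rough electrical passes inspection (Oct 21, 2015), drywall is hung (Nov 15, 2015); the later is Nov 15, 2015.
Interior paint is finished: Nov 15, 2015 + 1 week = Nov 22, 2015.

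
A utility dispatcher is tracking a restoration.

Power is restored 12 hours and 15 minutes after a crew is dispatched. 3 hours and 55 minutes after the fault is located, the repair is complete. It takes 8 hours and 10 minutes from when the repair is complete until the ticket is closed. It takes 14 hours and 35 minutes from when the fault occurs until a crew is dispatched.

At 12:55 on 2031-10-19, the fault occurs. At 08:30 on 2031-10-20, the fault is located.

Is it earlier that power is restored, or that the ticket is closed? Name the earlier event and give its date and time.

Power is restored — 15:45 on 2031-10-20

The fault occurs: 12:55 Oct 19, 2031.
A crew is dispatched: 12:55 Oct 19, 2031 + 14h35m = 03:30 Oct 20, 2031.
Power is restored: 03:30 Oct 20, 2031 + 12h15m = 15:45 Oct 20, 2031.
The fault is located: 08:30 Oct 20, 2031.
The repair is complete: 08:30 Oct 20, 2031 + 3h55m = 12:25 Oct 20, 2031.
The ticket is closed: 12:25 Oct 20, 2031 + 8h10m = 20:35 Oct 20, 2031.
Comparing: power is restored at 15:45 Oct 20, 2031 vs the ticket is closed at 20:35 Oct 20, 2031. Earlier: power is restored.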